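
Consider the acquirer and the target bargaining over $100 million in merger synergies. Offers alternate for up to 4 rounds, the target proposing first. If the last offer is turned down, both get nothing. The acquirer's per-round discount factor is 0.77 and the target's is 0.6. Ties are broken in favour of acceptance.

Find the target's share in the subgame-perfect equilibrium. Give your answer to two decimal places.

33.63

Round 4 (the acquirer proposes): the target will accept anything ≥ 0, so the acquirer offers 0 and keeps 100.
Round 3 (the target proposes): the acquirer can get 100 next round, worth 0.77 × 100 = 77 now, so the target offers 77, keeping 23.
Round 2 (the acquirer proposes): the target can get 23 next round, worth 0.6 × 23 = 13.8 now. The acquirer offers 13.8 and keeps 100 − 13.8 = 86.2.
Round 1 (the target proposes): the acquirer can get 86.2 next round, worth 0.77 × 86.2 = 66.374 now; the target offers that and keeps 33.626.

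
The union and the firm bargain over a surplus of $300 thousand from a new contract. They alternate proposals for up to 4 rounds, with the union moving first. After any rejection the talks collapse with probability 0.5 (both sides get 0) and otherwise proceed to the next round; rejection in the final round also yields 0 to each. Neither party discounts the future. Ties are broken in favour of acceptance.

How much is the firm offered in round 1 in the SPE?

Round 4 (the firm proposes): rejection yields 0 for the union; the firm offers 0 and keeps 300.
Round 3 (the union proposes): rejecting gives the firm an expected 0.5 × 300 = 150; the union offers that and keeps 150.
Round 2 (the firm proposes): rejecting gives the union an expected 0.5 × 150 = 75, so the firm offers 75, keeping 225.
Round 1 (the union proposes): rejecting gives the firm an expected 0.5 × 225 = 112.5; the union offers that and keeps 187.5.

112.5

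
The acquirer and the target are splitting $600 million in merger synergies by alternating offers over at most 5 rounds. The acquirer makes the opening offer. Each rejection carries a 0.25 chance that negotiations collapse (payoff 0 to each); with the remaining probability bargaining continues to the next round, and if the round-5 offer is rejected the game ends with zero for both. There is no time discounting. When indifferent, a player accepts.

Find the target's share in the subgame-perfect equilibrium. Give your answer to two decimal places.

By backward induction:
Round 5 (the acquirer proposes): rejection yields 0 for the target; the acquirer offers 0 and keeps 600.
Round 4 (the target proposes): rejecting gives the acquirer an expected 0.75 × 600 = 450, so the target offers 450, keeping 150.
Round 3 (the acquirer proposes): rejecting gives the target an expected 0.75 × 150 = 112.5; the acquirer offers that and keeps 487.5.
Round 2 (the target proposes): rejecting gives the acquirer an expected 0.75 × 487.5 = 365.625, so the target offers 365.625, keeping 234.375.
Round 1 (the acquirer proposes): rejecting gives the target an expected 0.75 × 234.375 = 175.78125; the acquirer offers that and keeps 424.21875.

175.78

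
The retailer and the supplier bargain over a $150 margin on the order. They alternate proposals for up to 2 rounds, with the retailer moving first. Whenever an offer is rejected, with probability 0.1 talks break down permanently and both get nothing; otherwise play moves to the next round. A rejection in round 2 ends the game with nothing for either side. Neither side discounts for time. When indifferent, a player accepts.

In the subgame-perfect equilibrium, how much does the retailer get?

By backward induction:
Round 2 (the supplier proposes): rejection yields 0 for the retailer; the supplier offers 0 and keeps 150.
Round 1 (the retailer proposes): rejecting gives the supplier an expected 0.9 × 150 = 135. The retailer offers 135 and keeps 150 − 135 = 15.

15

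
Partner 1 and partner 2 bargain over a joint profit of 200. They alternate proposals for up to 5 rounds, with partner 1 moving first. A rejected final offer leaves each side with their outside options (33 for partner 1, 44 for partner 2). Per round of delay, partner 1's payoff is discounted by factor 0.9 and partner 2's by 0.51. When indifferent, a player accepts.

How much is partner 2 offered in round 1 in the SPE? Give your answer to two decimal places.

Round 5 (partner 1 proposes): partner 2 gets 44 if talks fail, so partner 1 offers 44 and keeps 156.
Round 4 (partner 2 proposes): partner 1 can get 156 next round, worth 0.9 × 156 = 140.4 now; partner 2 offers that and keeps 59.6.
Round 3 (partner 1 proposes): partner 2 can get 59.6 next round, worth 0.51 × 59.6 = 30.396 now; partner 1 offers that and keeps 169.604.
Round 2 (partner 2 proposes): partner 1 can get 169.604 next round, worth 0.9 × 169.604 = 152.6436 now. Partner 2 offers 152.6436 and keeps 200 − 152.6436 = 47.3564.
Round 1 (partner 1 proposes): partner 2 can get 47.3564 next round, worth 0.51 × 47.3564 = 24.151764 now; partner 1 offers that and keeps 175.848236.

24.15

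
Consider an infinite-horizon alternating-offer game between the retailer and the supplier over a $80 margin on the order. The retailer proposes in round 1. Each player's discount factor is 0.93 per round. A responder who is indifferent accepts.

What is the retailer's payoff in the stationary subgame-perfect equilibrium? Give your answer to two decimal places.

Let x be the retailer's share when the retailer proposes and y be the supplier's share when the supplier proposes.
The supplier accepts iff offered ≥ 0.93·y, so x = 80 − 0.93y. Symmetrically y = 80 − 0.93x.
Substituting: x = 80 − 0.93(80 − 0.93x), giving x(1 − 0.93·0.93) = 80(1 − 0.93).
So x = 80 × 0.07 / 0.1351 ≈ 41.4508, and the supplier receives 80 − x ≈ 38.5492.

41.45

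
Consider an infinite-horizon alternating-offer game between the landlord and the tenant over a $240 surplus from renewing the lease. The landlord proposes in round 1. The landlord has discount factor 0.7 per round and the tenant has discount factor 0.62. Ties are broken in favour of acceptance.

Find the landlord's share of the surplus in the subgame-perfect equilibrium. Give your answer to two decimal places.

161.13

When the landlord proposes, the tenant accepts any offer worth at least 0.62 times what the tenant would get by proposing next round; and vice versa.
This gives x = 240 − 0.62y and y = 240 − 0.7x, where x and y are each side's share when it proposes.
Hence (1 − 0.62·0.7)x = 240(1 − 0.62), i.e. 0.566·x = 91.2.
x ≈ 161.1307; the tenant's share is 240 − x ≈ 78.8693.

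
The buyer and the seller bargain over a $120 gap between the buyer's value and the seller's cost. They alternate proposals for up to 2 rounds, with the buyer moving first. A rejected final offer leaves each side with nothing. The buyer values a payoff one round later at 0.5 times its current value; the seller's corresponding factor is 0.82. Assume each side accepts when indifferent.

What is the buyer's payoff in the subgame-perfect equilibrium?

21.6

Round 2 (the seller proposes): the buyer will accept anything ≥ 0, so the seller offers 0 and keeps 120.
Round 1 (the buyer proposes): the seller can get 120 next round, worth 0.82 × 120 = 98.4 now, so the buyer offers 98.4, keeping 21.6.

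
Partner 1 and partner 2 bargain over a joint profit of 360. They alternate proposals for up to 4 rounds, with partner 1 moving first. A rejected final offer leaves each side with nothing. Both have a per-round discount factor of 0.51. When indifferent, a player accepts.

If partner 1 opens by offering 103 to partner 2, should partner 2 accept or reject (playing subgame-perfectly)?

Reject

Work out partner 2's continuation value if the offer is rejected.
Round 4 (partner 2 proposes): partner 1 will accept anything ≥ 0, so partner 2 offers 0 and keeps 360.
Round 3 (partner 1 proposes): partner 2 can get 360 next round, worth 0.51 × 360 = 183.6 now; partner 1 offers that and keeps 176.4.
Round 2 (partner 2 proposes): partner 1 can get 176.4 next round, worth 0.51 × 176.4 = 89.964 now, so partner 2 offers 89.964, keeping 270.036.
So by rejecting in round 1, partner 2 gets 270.036 next round, worth 0.51 × 270.036 = 137.71836 now.
Offer 103 < 137.71836, so partner 2 rejects.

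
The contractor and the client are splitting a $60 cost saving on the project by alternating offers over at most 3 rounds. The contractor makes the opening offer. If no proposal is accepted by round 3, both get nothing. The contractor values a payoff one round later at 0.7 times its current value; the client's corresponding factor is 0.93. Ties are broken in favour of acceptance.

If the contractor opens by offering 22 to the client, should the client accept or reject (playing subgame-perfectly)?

Round 3 (the contractor proposes): rejection yields 0 for the client; the contractor offers 0 and keeps 60.
Round 2 (the client proposes): the contractor can get 60 next round, worth 0.7 × 60 = 42 now, so the client offers 42, keeping 18.
So by rejecting in round 1, the client gets 18 next round, worth 0.93 × 18 = 16.74 now.
Offer 22 ≥ 16.74, so the client accepts.

Accept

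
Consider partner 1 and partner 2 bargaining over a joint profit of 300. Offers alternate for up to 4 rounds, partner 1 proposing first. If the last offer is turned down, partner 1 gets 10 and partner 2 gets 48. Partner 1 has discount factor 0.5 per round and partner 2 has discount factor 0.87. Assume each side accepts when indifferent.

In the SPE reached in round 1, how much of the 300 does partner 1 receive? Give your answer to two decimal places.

59.75

By backward induction:
Round 4 (partner 2 proposes): partner 1 gets 10 if talks fail, so partner 2 offers 10 and keeps 290.
Round 3 (partner 1 proposes): partner 2 can get 290 next round, worth 0.87 × 290 = 252.3 now; partner 1 offers that and keeps 47.7.
Round 2 (partner 2 proposes): partner 1 can get 47.7 next round, worth 0.5 × 47.7 = 23.85 now. Partner 2 offers 23.85 and keeps 300 − 23.85 = 276.15.
Round 1 (partner 1 proposes): partner 2 can get 276.15 next round, worth 0.87 × 276.15 = 240.2505 now. Partner 1 offers 240.2505 and keeps 300 − 240.2505 = 59.7495.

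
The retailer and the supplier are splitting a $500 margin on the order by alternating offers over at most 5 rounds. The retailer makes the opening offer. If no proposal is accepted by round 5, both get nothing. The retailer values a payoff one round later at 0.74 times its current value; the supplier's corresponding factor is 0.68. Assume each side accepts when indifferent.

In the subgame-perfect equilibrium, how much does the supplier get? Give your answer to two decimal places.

132.88

Solve by backward induction from round 5.
Round 5 (the retailer proposes): the supplier will accept anything ≥ 0, so the retailer offers 0 and keeps 500.
Round 4 (the supplier proposes): the retailer can get 500 next round, worth 0.74 × 500 = 370 now. The supplier offers 370 and keeps 500 − 370 = 130.
Round 3 (the retailer proposes): the supplier can get 130 next round, worth 0.68 × 130 = 88.4 now; the retailer offers that and keeps 411.6.
Round 2 (the supplier proposes): the retailer can get 411.6 next round, worth 0.74 × 411.6 = 304.584 now; the supplier offers that and keeps 195.416.
Round 1 (the retailer proposes): the supplier can get 195.416 next round, worth 0.68 × 195.416 = 132.88288 now; the retailer offers that and keeps 367.11712.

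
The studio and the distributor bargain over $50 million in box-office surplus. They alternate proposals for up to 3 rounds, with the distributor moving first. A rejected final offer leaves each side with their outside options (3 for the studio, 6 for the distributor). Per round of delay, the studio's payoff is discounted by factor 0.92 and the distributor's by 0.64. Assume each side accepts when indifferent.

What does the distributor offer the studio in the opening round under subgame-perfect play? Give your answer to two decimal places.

18.33

Round 3 (the distributor proposes): the studio gets 3 if talks fail, so the distributor offers 3 and keeps 47.
Round 2 (the studio proposes): the distributor can get 47 next round, worth 0.64 × 47 = 30.08 now. The studio offers 30.08 and keeps 50 − 30.08 = 19.92.
Round 1 (the distributor proposes): the studio can get 19.92 next round, worth 0.92 × 19.92 = 18.3264 now. The distributor offers 18.3264 and keeps 50 − 18.3264 = 31.6736.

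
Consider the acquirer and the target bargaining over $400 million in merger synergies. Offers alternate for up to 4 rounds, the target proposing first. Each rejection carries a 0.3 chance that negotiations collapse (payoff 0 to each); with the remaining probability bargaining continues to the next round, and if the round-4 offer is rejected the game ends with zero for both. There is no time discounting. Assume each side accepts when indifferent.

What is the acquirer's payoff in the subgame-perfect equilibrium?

221.2

Round 4 (the acquirer proposes): rejection yields 0 for the target; the acquirer offers 0 and keeps 400.
Round 3 (the target proposes): rejecting gives the acquirer an expected 0.7 × 400 = 280. The target offers 280 and keeps 400 − 280 = 120.
Round 2 (the acquirer proposes): rejecting gives the target an expected 0.7 × 120 = 84, so the acquirer offers 84, keeping 316.
Round 1 (the target proposes): rejecting gives the acquirer an expected 0.7 × 316 = 221.2, so the target offers 221.2, keeping 178.8.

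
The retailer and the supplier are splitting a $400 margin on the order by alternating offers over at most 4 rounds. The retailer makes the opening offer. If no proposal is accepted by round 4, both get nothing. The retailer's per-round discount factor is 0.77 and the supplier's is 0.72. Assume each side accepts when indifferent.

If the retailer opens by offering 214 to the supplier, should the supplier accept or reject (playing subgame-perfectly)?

Work out the supplier's continuation value if the offer is rejected.
Round 4 (the supplier proposes): rejection yields 0 for the retailer; the supplier offers 0 and keeps 400.
Round 3 (the retailer proposes): the supplier can get 400 next round, worth 0.72 × 400 = 288 now. The retailer offers 288 and keeps 400 − 288 = 112.
Round 2 (the supplier proposes): the retailer can get 112 next round, worth 0.77 × 112 = 86.24 now, so the supplier offers 86.24, keeping 313.76.
So by rejecting in round 1, the supplier gets 313.76 next round, worth 0.72 × 313.76 = 225.9072 now.
Offer 214 < 225.9072, so the supplier rejects.

Reject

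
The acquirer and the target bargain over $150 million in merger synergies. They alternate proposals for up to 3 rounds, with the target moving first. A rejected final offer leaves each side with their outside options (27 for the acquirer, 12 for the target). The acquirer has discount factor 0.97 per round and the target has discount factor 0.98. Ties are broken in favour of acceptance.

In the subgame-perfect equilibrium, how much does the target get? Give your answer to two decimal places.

Round 3 (the target proposes): the acquirer gets 27 if talks fail, so the target offers 27 and keeps 123.
Round 2 (the acquirer proposes): the target can get 123 next round, worth 0.98 × 123 = 120.54 now; the acquirer offers that and keeps 29.46.
Round 1 (the target proposes): the acquirer can get 29.46 next round, worth 0.97 × 29.46 = 28.5762 now. The target offers 28.5762 and keeps 150 − 28.5762 = 121.4238.

121.42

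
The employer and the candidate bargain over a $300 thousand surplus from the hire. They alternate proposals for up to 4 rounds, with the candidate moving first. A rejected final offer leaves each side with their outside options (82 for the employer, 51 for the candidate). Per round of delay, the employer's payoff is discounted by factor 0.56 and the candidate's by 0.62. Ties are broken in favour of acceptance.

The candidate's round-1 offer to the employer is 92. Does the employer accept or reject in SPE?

Reject

Round 4 (the employer proposes): the candidate gets 51 if talks fail, so the employer offers 51 and keeps 249.
Round 3 (the candidate proposes): the employer can get 249 next round, worth 0.56 × 249 = 139.44 now, so the candidate offers 139.44, keeping 160.56.
Round 2 (the employer proposes): the candidate can get 160.56 next round, worth 0.62 × 160.56 = 99.5472 now; the employer offers that and keeps 200.4528.
So by rejecting in round 1, the employer gets 200.4528 next round, worth 0.56 × 200.4528 = 112.253568 now.
Offer 92 < 112.253568, so the employer rejects.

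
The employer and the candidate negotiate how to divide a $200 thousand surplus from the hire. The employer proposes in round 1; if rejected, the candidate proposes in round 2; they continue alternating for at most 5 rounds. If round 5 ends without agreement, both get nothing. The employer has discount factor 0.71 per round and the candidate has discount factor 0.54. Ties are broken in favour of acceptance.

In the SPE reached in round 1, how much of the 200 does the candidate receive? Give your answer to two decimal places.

Round 5 (the employer proposes): rejection yields 0 for the candidate; the employer offers 0 and keeps 200.
Round 4 (the candidate proposes): the employer can get 200 next round, worth 0.71 × 200 = 142 now; the candidate offers that and keeps 58.
Round 3 (the employer proposes): the candidate can get 58 next round, worth 0.54 × 58 = 31.32 now. The employer offers 31.32 and keeps 200 − 31.32 = 168.68.
Round 2 (the candidate proposes): the employer can get 168.68 next round, worth 0.71 × 168.68 = 119.7628 now, so the candidate offers 119.7628, keeping 80.2372.
Round 1 (the employer proposes): the candidate can get 80.2372 next round, worth 0.54 × 80.2372 = 43.328088 now. The employer offers 43.328088 and keeps 200 − 43.328088 = 156.671912.

43.33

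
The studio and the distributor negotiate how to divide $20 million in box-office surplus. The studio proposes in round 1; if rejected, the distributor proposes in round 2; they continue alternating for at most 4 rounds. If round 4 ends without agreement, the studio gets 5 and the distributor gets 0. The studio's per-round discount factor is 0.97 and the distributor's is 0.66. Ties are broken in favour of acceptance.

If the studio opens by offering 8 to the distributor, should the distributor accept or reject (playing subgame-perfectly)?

Work out the distributor's continuation value if the offer is rejected.
Round 4 (the distributor proposes): the studio gets 5 if talks fail, so the distributor offers 5 and keeps 15.
Round 3 (the studio proposes): the distributor can get 15 next round, worth 0.66 × 15 = 9.9 now; the studio offers that and keeps 10.1.
Round 2 (the distributor proposes): the studio can get 10.1 next round, worth 0.97 × 10.1 = 9.797 now. The distributor offers 9.797 and keeps 20 − 9.797 = 10.203.
So by rejecting in round 1, the distributor gets 10.203 next round, worth 0.66 × 10.203 = 6.73398 now.
Offer 8 ≥ 6.73398, so the distributor accepts.

Accept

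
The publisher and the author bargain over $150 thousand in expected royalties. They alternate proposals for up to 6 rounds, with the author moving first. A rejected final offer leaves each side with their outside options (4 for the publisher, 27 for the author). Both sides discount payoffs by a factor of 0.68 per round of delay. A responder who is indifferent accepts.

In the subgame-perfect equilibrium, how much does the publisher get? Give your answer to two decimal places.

Round 6 (the publisher proposes): the author gets 27 if talks fail, so the publisher offers 27 and keeps 123.
Round 5 (the author proposes): the publisher can get 123 next round, worth 0.68 × 123 = 83.64 now; the author offers that and keeps 66.36.
Round 4 (the publisher proposes): the author can get 66.36 next round, worth 0.68 × 66.36 = 45.1248 now, so the publisher offers 45.1248, keeping 104.8752.
Round 3 (the author proposes): the publisher can get 104.8752 next round, worth 0.68 × 104.8752 = 71.315136 now. The author offers 71.315136 and keeps 150 − 71.315136 = 78.684864.
Round 2 (the publisher proposes): the author can get 78.684864 next round, worth 0.68 × 78.684864 = 53.50570752 now; the publisher offers that and keeps 96.49429248.
Round 1 (the author proposes): the publisher can get 96.49429248 next round, worth 0.68 × 96.49429248 = 65.6161188864 now, so the author offers 65.6161188864, keeping 84.3838811136.

65.62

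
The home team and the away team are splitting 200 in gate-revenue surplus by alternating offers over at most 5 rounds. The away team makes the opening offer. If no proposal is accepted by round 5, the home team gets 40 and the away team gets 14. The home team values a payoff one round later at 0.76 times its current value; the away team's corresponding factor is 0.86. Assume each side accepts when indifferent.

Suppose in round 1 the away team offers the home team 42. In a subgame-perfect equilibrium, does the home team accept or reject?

Round 5 (the away team proposes): the home team gets 40 if talks fail, so the away team offers 40 and keeps 160.
Round 4 (the home team proposes): the away team can get 160 next round, worth 0.86 × 160 = 137.6 now. The home team offers 137.6 and keeps 200 − 137.6 = 62.4.
Round 3 (the away team proposes): the home team can get 62.4 next round, worth 0.76 × 62.4 = 47.424 now. The away team offers 47.424 and keeps 200 − 47.424 = 152.576.
Round 2 (the home team proposes): the away team can get 152.576 next round, worth 0.86 × 152.576 = 131.21536 now. The home team offers 131.21536 and keeps 200 − 131.21536 = 68.78464.
So by rejecting in round 1, the home team gets 68.78464 next round, worth 0.76 × 68.78464 = 52.2763264 now.
Offer 42 < 52.2763264, so the home team rejects.

Reject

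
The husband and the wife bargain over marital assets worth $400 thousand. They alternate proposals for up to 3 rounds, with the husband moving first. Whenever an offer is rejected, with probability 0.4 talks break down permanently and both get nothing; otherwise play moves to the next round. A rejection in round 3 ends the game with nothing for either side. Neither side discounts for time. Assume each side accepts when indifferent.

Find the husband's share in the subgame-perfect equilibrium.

Round 3 (the husband proposes): the wife will accept anything ≥ 0, so the husband offers 0 and keeps 400.
Round 2 (the wife proposes): rejecting gives the husband an expected 0.6 × 400 = 240. The wife offers 240 and keeps 400 − 240 = 160.
Round 1 (the husband proposes): rejecting gives the wife an expected 0.6 × 160 = 96. The husband offers 96 and keeps 400 − 96 = 304.

304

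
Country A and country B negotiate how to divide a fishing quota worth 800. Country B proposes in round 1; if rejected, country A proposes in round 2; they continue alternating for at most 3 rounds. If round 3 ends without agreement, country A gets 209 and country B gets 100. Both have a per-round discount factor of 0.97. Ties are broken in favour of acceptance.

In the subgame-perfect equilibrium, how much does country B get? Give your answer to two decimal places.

580.07

Round 3 (country B proposes): country A gets 209 if talks fail, so country B offers 209 and keeps 591.
Round 2 (country A proposes): country B can get 591 next round, worth 0.97 × 591 = 573.27 now, so country A offers 573.27, keeping 226.73.
Round 1 (country B proposes): country A can get 226.73 next round, worth 0.97 × 226.73 = 219.9281 now, so country B offers 219.9281, keeping 580.0719.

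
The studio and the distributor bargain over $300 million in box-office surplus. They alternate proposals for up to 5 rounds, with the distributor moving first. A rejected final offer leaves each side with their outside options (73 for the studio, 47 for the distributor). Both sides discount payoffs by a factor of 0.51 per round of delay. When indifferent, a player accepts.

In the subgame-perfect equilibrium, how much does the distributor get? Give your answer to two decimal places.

Round 5 (the distributor proposes): the studio gets 73 if talks fail, so the distributor offers 73 and keeps 227.
Round 4 (the studio proposes): the distributor can get 227 next round, worth 0.51 × 227 = 115.77 now; the studio offers that and keeps 184.23.
Round 3 (the distributor proposes): the studio can get 184.23 next round, worth 0.51 × 184.23 = 93.9573 now, so the distributor offers 93.9573, keeping 206.0427.
Round 2 (the studio proposes): the distributor can get 206.0427 next round, worth 0.51 × 206.0427 = 105.081777 now. The studio offers 105.081777 and keeps 300 − 105.081777 = 194.918223.
Round 1 (the distributor proposes): the studio can get 194.918223 next round, worth 0.51 × 194.918223 = 99.40829373 now; the distributor offers that and keeps 200.59170627.

200.59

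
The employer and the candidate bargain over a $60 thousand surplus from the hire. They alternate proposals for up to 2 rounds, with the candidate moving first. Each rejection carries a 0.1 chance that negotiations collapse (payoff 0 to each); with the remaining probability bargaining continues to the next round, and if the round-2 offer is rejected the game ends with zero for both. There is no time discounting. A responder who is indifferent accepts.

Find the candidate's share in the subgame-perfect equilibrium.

Round 2 (the employer proposes): rejection yields 0 for the candidate; the employer offers 0 and keeps 60.
Round 1 (the candidate proposes): rejecting gives the employer an expected 0.9 × 60 = 54. The candidate offers 54 and keeps 60 − 54 = 6.

6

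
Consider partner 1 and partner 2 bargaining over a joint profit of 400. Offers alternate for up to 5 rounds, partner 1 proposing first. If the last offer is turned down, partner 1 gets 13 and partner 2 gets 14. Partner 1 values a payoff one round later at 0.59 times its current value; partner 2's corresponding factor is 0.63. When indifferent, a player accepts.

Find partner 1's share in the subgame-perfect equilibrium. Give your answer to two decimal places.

By backward induction:
Round 5 (partner 1 proposes): partner 2 gets 14 if talks fail, so partner 1 offers 14 and keeps 386.
Round 4 (partner 2 proposes): partner 1 can get 386 next round, worth 0.59 × 386 = 227.74 now. Partner 2 offers 227.74 and keeps 400 − 227.74 = 172.26.
Round 3 (partner 1 proposes): partner 2 can get 172.26 next round, worth 0.63 × 172.26 = 108.5238 now; partner 1 offers that and keeps 291.4762.
Round 2 (partner 2 proposes): partner 1 can get 291.4762 next round, worth 0.59 × 291.4762 = 171.970958 now. Partner 2 offers 171.970958 and keeps 400 − 171.970958 = 228.029042.
Round 1 (partner 1 proposes): partner 2 can get 228.029042 next round, worth 0.63 × 228.029042 = 143.65829646 now. Partner 1 offers 143.65829646 and keeps 400 − 143.65829646 = 256.34170354.

256.34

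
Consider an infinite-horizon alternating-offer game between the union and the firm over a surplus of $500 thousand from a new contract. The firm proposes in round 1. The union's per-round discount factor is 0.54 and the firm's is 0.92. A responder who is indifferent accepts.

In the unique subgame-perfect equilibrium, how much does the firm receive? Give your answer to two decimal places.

457.07

Let x be the firm's share when the firm proposes and y be the union's share when the union proposes.
The union accepts iff offered ≥ 0.54·y, so x = 500 − 0.54y. Symmetrically y = 500 − 0.92x.
Substituting: x = 500 − 0.54(500 − 0.92x), giving x(1 − 0.92·0.54) = 500(1 − 0.54).
So x = 500 × 0.46 / 0.5032 ≈ 457.0747, and the union receives 500 − x ≈ 42.9253.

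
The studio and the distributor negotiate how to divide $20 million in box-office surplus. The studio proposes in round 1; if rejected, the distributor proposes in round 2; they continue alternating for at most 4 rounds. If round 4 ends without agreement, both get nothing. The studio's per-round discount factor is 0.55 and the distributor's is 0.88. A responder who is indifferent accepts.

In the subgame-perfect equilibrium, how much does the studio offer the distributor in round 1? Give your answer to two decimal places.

16.44

Work backward from the last round.
Round 4 (the distributor proposes): rejection yields 0 for the studio; the distributor offers 0 and keeps 20.
Round 3 (the studio proposes): the distributor can get 20 next round, worth 0.88 × 20 = 17.6 now. The studio offers 17.6 and keeps 20 − 17.6 = 2.4.
Round 2 (the distributor proposes): the studio can get 2.4 next round, worth 0.55 × 2.4 = 1.32 now; the distributor offers that and keeps 18.68.
Round 1 (the studio proposes): the distributor can get 18.68 next round, worth 0.88 × 18.68 = 16.4384 now; the studio offers that and keeps 3.5616.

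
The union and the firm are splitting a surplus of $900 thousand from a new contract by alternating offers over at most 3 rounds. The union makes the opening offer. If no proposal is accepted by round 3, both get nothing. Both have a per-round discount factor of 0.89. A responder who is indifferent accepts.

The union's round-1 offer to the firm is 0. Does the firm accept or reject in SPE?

Round 3 (the union proposes): rejection yields 0 for the firm; the union offers 0 and keeps 900.
Round 2 (the firm proposes): the union can get 900 next round, worth 0.89 × 900 = 801 now; the firm offers that and keeps 99.
So by rejecting in round 1, the firm gets 99 next round, worth 0.89 × 99 = 88.11 now.
Offer 0 < 88.11, so the firm rejects.

Reject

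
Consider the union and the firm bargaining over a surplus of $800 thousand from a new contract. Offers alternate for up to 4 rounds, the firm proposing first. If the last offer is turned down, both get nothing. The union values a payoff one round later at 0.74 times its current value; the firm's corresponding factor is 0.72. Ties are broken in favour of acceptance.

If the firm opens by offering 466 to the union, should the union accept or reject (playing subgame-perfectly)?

Reject

Work out the union's continuation value if the offer is rejected.
Round 4 (the union proposes): the firm will accept anything ≥ 0, so the union offers 0 and keeps 800.
Round 3 (the firm proposes): the union can get 800 next round, worth 0.74 × 800 = 592 now; the firm offers that and keeps 208.
Round 2 (the union proposes): the firm can get 208 next round, worth 0.72 × 208 = 149.76 now; the union offers that and keeps 650.24.
So by rejecting in round 1, the union gets 650.24 next round, worth 0.74 × 650.24 = 481.1776 now.
Offer 466 < 481.1776, so the union rejects.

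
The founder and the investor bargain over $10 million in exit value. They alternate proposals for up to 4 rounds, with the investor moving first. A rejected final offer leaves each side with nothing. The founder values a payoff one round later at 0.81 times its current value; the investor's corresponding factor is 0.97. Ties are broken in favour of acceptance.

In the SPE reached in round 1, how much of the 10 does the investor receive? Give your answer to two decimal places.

3.39

Round 4 (the founder proposes): the investor will accept anything ≥ 0, so the founder offers 0 and keeps 10.
Round 3 (the investor proposes): the founder can get 10 next round, worth 0.81 × 10 = 8.1 now; the investor offers that and keeps 1.9.
Round 2 (the founder proposes): the investor can get 1.9 next round, worth 0.97 × 1.9 = 1.843 now. The founder offers 1.843 and keeps 10 − 1.843 = 8.157.
Round 1 (the investor proposes): the founder can get 8.157 next round, worth 0.81 × 8.157 = 6.60717 now. The investor offers 6.60717 and keeps 10 − 6.60717 = 3.39283.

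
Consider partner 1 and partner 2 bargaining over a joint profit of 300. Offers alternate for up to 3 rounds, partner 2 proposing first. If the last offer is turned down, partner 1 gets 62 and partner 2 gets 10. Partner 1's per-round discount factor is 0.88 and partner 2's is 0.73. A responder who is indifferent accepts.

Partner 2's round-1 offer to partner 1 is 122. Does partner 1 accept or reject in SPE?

Accept

Round 3 (partner 2 proposes): partner 1 gets 62 if talks fail, so partner 2 offers 62 and keeps 238.
Round 2 (partner 1 proposes): partner 2 can get 238 next round, worth 0.73 × 238 = 173.74 now. Partner 1 offers 173.74 and keeps 300 − 173.74 = 126.26.
So by rejecting in round 1, partner 1 gets 126.26 next round, worth 0.88 × 126.26 = 111.1088 now.
Offer 122 ≥ 111.1088, so partner 1 accepts.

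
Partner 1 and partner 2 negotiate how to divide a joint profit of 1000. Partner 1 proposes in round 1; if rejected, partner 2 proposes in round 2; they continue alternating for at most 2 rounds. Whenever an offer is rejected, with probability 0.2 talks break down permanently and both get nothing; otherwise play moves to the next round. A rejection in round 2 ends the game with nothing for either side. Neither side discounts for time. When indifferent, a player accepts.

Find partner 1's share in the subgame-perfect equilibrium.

200

By backward induction:
Round 2 (partner 2 proposes): partner 1 will accept anything ≥ 0, so partner 2 offers 0 and keeps 1000.
Round 1 (partner 1 proposes): rejecting gives partner 2 an expected 0.8 × 1000 = 800. Partner 1 offers 800 and keeps 1000 − 800 = 200.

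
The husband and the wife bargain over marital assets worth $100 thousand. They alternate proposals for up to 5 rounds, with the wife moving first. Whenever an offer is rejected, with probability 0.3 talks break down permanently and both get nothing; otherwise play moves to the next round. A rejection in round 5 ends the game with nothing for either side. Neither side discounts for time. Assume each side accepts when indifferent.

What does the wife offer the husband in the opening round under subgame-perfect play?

Round 5 (the wife proposes): rejection yields 0 for the husband; the wife offers 0 and keeps 100.
Round 4 (the husband proposes): rejecting gives the wife an expected 0.7 × 100 = 70; the husband offers that and keeps 30.
Round 3 (the wife proposes): rejecting gives the husband an expected 0.7 × 30 = 21. The wife offers 21 and keeps 100 − 21 = 79.
Round 2 (the husband proposes): rejecting gives the wife an expected 0.7 × 79 = 55.3, so the husband offers 55.3, keeping 44.7.
Round 1 (the wife proposes): rejecting gives the husband an expected 0.7 × 44.7 = 31.29. The wife offers 31.29 and keeps 100 − 31.29 = 68.71.

31.29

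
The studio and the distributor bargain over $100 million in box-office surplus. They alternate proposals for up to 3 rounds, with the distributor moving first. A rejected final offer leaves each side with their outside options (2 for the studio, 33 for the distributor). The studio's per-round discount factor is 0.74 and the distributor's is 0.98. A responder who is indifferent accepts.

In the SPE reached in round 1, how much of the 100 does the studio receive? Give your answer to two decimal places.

Round 3 (the distributor proposes): the studio gets 2 if talks fail, so the distributor offers 2 and keeps 98.
Round 2 (the studio proposes): the distributor can get 98 next round, worth 0.98 × 98 = 96.04 now. The studio offers 96.04 and keeps 100 − 96.04 = 3.96.
Round 1 (the distributor proposes): the studio can get 3.96 next round, worth 0.74 × 3.96 = 2.9304 now, so the distributor offers 2.9304, keeping 97.0696.

2.93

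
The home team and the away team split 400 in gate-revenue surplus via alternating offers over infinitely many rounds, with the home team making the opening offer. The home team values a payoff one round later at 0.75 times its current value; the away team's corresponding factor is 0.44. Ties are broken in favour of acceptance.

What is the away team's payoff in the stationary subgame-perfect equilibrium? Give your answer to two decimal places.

65.67

Let x be the home team's share when the home team proposes and y be the away team's share when the away team proposes.
The away team accepts iff offered ≥ 0.44·y, so x = 400 − 0.44y. Symmetrically y = 400 − 0.75x.
Substituting: x = 400 − 0.44(400 − 0.75x), giving x(1 − 0.75·0.44) = 400(1 − 0.44).
So x = 400 × 0.56 / 0.67 ≈ 334.3284, and the away team receives 400 − x ≈ 65.6716.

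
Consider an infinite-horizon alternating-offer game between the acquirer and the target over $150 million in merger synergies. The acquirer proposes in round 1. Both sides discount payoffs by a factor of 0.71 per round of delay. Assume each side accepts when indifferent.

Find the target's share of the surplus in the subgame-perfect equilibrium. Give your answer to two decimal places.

When the acquirer proposes, the target accepts any offer worth at least 0.71 times what the target would get by proposing next round; and vice versa.
This gives x = 150 − 0.71y and y = 150 − 0.71x, where x and y are each side's share when it proposes.
Hence (1 − 0.71·0.71)x = 150(1 − 0.71), i.e. 0.4959·x = 43.5.
x ≈ 87.7193; the target's share is 150 − x ≈ 62.2807.

62.28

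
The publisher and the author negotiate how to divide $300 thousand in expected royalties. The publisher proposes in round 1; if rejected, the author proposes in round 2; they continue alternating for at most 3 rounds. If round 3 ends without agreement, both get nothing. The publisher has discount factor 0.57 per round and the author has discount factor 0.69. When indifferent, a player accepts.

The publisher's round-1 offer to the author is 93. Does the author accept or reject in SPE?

Accept

Work out the author's continuation value if the offer is rejected.
Round 3 (the publisher proposes): rejection yields 0 for the author; the publisher offers 0 and keeps 300.
Round 2 (the author proposes): the publisher can get 300 next round, worth 0.57 × 300 = 171 now; the author offers that and keeps 129.
So by rejecting in round 1, the author gets 129 next round, worth 0.69 × 129 = 89.01 now.
Offer 93 ≥ 89.01, so the author accepts.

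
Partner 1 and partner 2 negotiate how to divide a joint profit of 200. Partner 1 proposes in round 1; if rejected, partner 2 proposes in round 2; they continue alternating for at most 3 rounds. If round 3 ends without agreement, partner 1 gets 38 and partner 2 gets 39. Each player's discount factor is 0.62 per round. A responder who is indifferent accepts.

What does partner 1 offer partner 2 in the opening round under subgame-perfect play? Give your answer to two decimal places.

By backward induction:
Round 3 (partner 1 proposes): partner 2 gets 39 if talks fail, so partner 1 offers 39 and keeps 161.
Round 2 (partner 2 proposes): partner 1 can get 161 next round, worth 0.62 × 161 = 99.82 now. Partner 2 offers 99.82 and keeps 200 − 99.82 = 100.18.
Round 1 (partner 1 proposes): partner 2 can get 100.18 next round, worth 0.62 × 100.18 = 62.1116 now. Partner 1 offers 62.1116 and keeps 200 − 62.1116 = 137.8884.

62.11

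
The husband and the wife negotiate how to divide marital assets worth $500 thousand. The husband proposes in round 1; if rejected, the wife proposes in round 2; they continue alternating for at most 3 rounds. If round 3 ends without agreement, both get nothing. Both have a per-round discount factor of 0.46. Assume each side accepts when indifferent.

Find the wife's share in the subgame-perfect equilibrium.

124.2

Round 3 (the husband proposes): the wife will accept anything ≥ 0, so the husband offers 0 and keeps 500.
Round 2 (the wife proposes): the husband can get 500 next round, worth 0.46 × 500 = 230 now, so the wife offers 230, keeping 270.
Round 1 (the husband proposes): the wife can get 270 next round, worth 0.46 × 270 = 124.2 now; the husband offers that and keeps 375.8.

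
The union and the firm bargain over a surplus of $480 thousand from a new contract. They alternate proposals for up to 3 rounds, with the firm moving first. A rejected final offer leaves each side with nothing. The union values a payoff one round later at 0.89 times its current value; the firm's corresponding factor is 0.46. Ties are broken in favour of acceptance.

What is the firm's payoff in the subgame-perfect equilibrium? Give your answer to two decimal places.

Work backward from the last round.
Round 3 (the firm proposes): rejection yields 0 for the union; the firm offers 0 and keeps 480.
Round 2 (the union proposes): the firm can get 480 next round, worth 0.46 × 480 = 220.8 now. The union offers 220.8 and keeps 480 − 220.8 = 259.2.
Round 1 (the firm proposes): the union can get 259.2 next round, worth 0.89 × 259.2 = 230.688 now; the firm offers that and keeps 249.312.

249.31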